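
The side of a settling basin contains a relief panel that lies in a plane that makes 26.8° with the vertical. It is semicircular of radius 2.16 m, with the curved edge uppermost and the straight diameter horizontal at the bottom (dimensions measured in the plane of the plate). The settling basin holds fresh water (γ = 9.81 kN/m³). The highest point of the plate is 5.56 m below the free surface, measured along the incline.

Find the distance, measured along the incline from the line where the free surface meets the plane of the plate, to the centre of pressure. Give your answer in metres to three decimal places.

y_p = 6.851 m

γ = 9.81 kN/m³.
The plate makes 26.8° with the vertical, i.e. θ = 90° − 26.8° = 63.2° to the horizontal. Measuring y along the incline from the free-surface line, vertical depth h = y·sinθ with sinθ = 0.892586.
The centroid lies 4r/(3π) = 0.916732 m above the diameter, so r − 4r/(3π) = 2.16 − 0.916732 = 1.24327 m below the topmost point, so y_c = 5.56 + 1.24327 = 6.80327 m and h_c = 6.80327 × 0.892586 = 6.0725 m.
A = πr²/2 = π × 2.16²/2 = 7.32871 m².
Resultant F = γ·h_c·A = 9.81 × 6.0725 × 7.32871 = 436.58 kN.
I_c = (π/8 − 8/(9π))·r⁴ = 0.109757 × 2.16⁴ = 2.38917 m⁴.
Centre of pressure: y_p = y_c + I_c/(y_c·A) = 6.80327 + 2.38917/(6.80327 × 7.32871) = 6.80327 + 0.0479183 = 6.85119 m along the plane.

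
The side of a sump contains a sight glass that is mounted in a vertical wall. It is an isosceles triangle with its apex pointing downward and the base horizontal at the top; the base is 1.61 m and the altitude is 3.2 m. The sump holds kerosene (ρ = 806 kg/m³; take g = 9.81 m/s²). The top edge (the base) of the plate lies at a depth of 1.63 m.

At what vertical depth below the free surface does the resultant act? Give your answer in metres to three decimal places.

h_p = 2.908 m

γ = ρg = 806 × 9.81 / 1000 = 7.90686 kN/m³.
With the apex down, the centroid sits h/3 = 3.2/3 = 1.06667 m below the base (the top edge), so the centroid depth is h_c = 1.63 + 1.06667 = 2.69667 m.
A = ½ × 1.61 × 3.2 = 2.576 m².
Resultant F = γ·h_c·A = 7.90686 × 2.69667 × 2.576 = 54.926 kN.
I_c = b·h³/36 = 1.61 × 3.2³/36 = 1.46546 m⁴.
Centre of pressure: y_p = y_c + I_c/(y_c·A) = 2.69667 + 1.46546/(2.69667 × 2.576) = 2.69667 + 0.21096 = 2.90763 m along the plane.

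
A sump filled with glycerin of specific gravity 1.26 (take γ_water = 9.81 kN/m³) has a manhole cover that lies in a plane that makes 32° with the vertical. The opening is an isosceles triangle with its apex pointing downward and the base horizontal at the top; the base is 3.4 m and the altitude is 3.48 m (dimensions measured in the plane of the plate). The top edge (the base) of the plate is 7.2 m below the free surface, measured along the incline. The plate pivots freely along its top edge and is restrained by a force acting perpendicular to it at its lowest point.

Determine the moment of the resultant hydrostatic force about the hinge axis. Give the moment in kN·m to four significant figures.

γ = 1.26 × 9.81 = 12.3606 kN/m³.
The plate makes 32° with the vertical, i.e. θ = 90° − 32° = 58° to the horizontal. Measuring y along the incline from the free-surface line, vertical depth h = y·sinθ with sinθ = 0.848048.
With the apex down, the centroid sits h/3 = 3.48/3 = 1.16 m below the base (the top edge), so y_c = 7.2 + 1.16 = 8.36 m and h_c = 8.36 × 0.848048 = 7.08968 m.
A = ½ × 3.4 × 3.48 = 5.916 m².
Resultant F = γ·h_c·A = 12.3606 × 7.08968 × 5.916 = 518.435 kN.
I_c = b·h³/36 = 3.4 × 3.48³/36 = 3.98028 m⁴.
Centre of pressure: y_p = y_c + I_c/(y_c·A) = 8.36 + 3.98028/(8.36 × 5.916) = 8.36 + 0.0804784 = 8.44048 m along the plane.
The resultant acts 1.16 + 0.0804784 = 1.24048 m (along the plate) below the hinge at the top edge, so the moment about the hinge is M = F × 1.24048 = 518.435 × 1.24048 = 643.108 kN·m.

M ≈ 643.1 kN·m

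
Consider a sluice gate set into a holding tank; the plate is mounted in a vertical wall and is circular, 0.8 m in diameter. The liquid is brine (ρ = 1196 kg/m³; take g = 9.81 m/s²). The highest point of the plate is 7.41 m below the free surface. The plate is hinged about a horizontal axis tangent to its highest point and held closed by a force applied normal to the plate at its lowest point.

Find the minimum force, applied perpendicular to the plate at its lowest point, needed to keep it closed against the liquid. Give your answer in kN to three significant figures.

P ≈ 23.3 kN

γ = ρg = 1196 × 9.81 / 1000 = 11.73276 kN/m³.
The centroid is at the centre, 0.4 m below the top of the plate, so the centroid depth is h_c = 7.41 + 0.4 = 7.81 m.
A = π(0.4)² = 0.502655 m².
Resultant F = γ·h_c·A = 11.73276 × 7.81 × 0.502655 = 46.0597 kN.
I_c = πr⁴/4 = π × 0.4⁴/4 = 0.0201062 m⁴.
Centre of pressure: y_p = y_c + I_c/(y_c·A) = 7.81 + 0.0201062/(7.81 × 0.502655) = 7.81 + 0.00512164 = 7.81512 m along the plane.
The resultant acts 0.4 + 0.00512164 = 0.405122 m (along the plate) below the hinge at the top edge, so the moment about the hinge is M = F × 0.405122 = 46.0597 × 0.405122 = 18.6598 kN·m.
A normal force at the bottom, 0.8 m from the hinge, must supply this moment: P = 18.6598/0.8 = 23.3247 kN.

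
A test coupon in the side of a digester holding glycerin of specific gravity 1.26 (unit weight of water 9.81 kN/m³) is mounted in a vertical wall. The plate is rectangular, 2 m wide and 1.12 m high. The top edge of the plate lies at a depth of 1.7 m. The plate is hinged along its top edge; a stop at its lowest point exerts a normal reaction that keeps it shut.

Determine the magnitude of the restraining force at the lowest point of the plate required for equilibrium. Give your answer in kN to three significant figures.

P ≈ 33.9 kN

γ = 1.26 × 9.81 = 12.3606 kN/m³.
The centroid lies 1.12/2 = 0.56 m below the top edge, so the centroid depth is h_c = 1.7 + 0.56 = 2.26 m.
A = 2 × 1.12 = 2.24 m².
Resultant F = γ·h_c·A = 12.3606 × 2.26 × 2.24 = 62.5743 kN.
I_c = b·h³/12 = 2 × 1.12³/12 = 0.234155 m⁴.
Centre of pressure: y_p = y_c + I_c/(y_c·A) = 2.26 + 0.234155/(2.26 × 2.24) = 2.26 + 0.0462538 = 2.30625 m along the plane.
The resultant acts 0.56 + 0.0462538 = 0.606254 m (along the plate) below the hinge at the top edge, so the moment about the hinge is M = F × 0.606254 = 62.5743 × 0.606254 = 37.9359 kN·m.
A normal force at the bottom, 1.12 m from the hinge, must supply this moment: P = 37.9359/1.12 = 33.8713 kN.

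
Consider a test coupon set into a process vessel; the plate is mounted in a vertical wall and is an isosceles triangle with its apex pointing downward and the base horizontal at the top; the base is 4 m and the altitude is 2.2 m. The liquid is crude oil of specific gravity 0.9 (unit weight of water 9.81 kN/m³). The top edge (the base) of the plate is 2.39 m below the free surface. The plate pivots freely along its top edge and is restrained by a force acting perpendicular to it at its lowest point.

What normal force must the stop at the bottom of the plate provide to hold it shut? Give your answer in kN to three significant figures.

P ≈ 45.2 kN

γ = 0.9 × 9.81 = 8.829 kN/m³.
With the apex down, the centroid sits h/3 = 2.2/3 = 0.733333 m below the base (the top edge), so the centroid depth is h_c = 2.39 + 0.733333 = 3.12333 m.
A = ½ × 4 × 2.2 = 4.4 m².
Resultant F = γ·h_c·A = 8.829 × 3.12333 × 4.4 = 121.334 kN.
I_c = b·h³/36 = 4 × 2.2³/36 = 1.18311 m⁴.
Centre of pressure: y_p = y_c + I_c/(y_c·A) = 3.12333 + 1.18311/(3.12333 × 4.4) = 3.12333 + 0.0860904 = 3.20942 m along the plane.
The resultant acts 0.733333 + 0.0860904 = 0.819423 m (along the plate) below the hinge at the top edge, so the moment about the hinge is M = F × 0.819423 = 121.334 × 0.819423 = 99.4239 kN·m.
A normal force at the bottom, 2.2 m from the hinge, must supply this moment: P = 99.4239/2.2 = 45.1927 kN.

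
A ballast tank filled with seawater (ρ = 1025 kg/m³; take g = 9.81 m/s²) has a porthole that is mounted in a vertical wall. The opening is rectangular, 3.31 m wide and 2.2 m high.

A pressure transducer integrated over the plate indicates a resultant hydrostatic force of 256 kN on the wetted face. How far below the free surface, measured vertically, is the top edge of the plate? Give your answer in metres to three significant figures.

d_top ≈ 2.40 m

γ = ρg = 1025 × 9.81 / 1000 = 10.05525 kN/m³.
A = 3.31 × 2.2 = 7.282 m².
From F = γ·h_c·A, the centroid depth is h_c = 256/(10.05525 × 7.282) = 3.4962 m.
The centroid lies 2.2/2 = 1.1 m below the top edge, so the top edge sits at h_top = 3.4962 − 1.1 = 2.3962 m below the surface.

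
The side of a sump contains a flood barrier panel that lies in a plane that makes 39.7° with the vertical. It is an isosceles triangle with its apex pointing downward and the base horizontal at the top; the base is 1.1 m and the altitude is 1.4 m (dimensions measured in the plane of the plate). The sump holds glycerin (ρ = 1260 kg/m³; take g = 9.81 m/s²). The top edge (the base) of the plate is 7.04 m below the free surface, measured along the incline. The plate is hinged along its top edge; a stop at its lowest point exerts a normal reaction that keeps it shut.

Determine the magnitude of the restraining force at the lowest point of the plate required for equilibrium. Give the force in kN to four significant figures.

γ = ρg = 1260 × 9.81 / 1000 = 12.3606 kN/m³.
The plate makes 39.7° with the vertical, i.e. θ = 90° − 39.7° = 50.3° to the horizontal. Measuring y along the incline from the free-surface line, vertical depth h = y·sinθ with sinθ = 0.769400.
With the apex down, the centroid sits h/3 = 1.4/3 = 0.466667 m below the base (the top edge), so y_c = 7.04 + 0.466667 = 7.50667 m and h_c = 7.50667 × 0.769400 = 5.77563 m.
A = ½ × 1.1 × 1.4 = 0.77 m².
Resultant F = γ·h_c·A = 12.3606 × 5.77563 × 0.77 = 54.9705 kN.
I_c = b·h³/36 = 1.1 × 1.4³/36 = 0.0838444 m⁴.
Centre of pressure: y_p = y_c + I_c/(y_c·A) = 7.50667 + 0.0838444/(7.50667 × 0.77) = 7.50667 + 0.0145056 = 7.52118 m along the plane.
The resultant acts 0.466667 + 0.0145056 = 0.481173 m (along the plate) below the hinge at the top edge, so the moment about the hinge is M = F × 0.481173 = 54.9705 × 0.481173 = 26.4503 kN·m.
A normal force at the bottom, 1.4 m from the hinge, must supply this moment: P = 26.4503/1.4 = 18.8931 kN.

P ≈ 18.89 kN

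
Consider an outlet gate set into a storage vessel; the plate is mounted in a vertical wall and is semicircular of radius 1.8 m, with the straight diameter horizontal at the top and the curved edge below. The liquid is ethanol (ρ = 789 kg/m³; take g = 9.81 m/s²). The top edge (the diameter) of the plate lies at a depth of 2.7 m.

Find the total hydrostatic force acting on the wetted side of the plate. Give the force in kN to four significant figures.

F ≈ 136.5 kN

γ = ρg = 789 × 9.81 / 1000 = 7.74009 kN/m³.
The centroid of a semicircle lies 4r/(3π) = 0.763944 m from the diameter, here below the top edge, so the centroid depth is h_c = 2.7 + 0.763944 = 3.46394 m.
A = πr²/2 = π × 1.8²/2 = 5.08938 m².
Resultant F = γ·h_c·A = 7.74009 × 3.46394 × 5.08938 = 136.452 kN.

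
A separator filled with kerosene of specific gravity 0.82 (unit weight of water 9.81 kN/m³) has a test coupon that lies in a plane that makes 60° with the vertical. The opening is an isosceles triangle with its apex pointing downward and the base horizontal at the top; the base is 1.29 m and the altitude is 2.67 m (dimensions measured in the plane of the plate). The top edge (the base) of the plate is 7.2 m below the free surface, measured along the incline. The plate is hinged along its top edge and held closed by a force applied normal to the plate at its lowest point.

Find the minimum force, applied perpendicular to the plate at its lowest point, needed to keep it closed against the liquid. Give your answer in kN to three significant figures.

γ = 0.82 × 9.81 = 8.0442 kN/m³.
The plate makes 60° with the vertical, i.e. θ = 90° − 60° = 30° to the horizontal. Measuring y along the incline from the free-surface line, vertical depth h = y·sinθ with sinθ = 0.500000.
With the apex down, the centroid sits h/3 = 2.67/3 = 0.89 m below the base (the top edge), so y_c = 7.2 + 0.89 = 8.09 m and h_c = 8.09 × 0.500000 = 4.045 m.
A = ½ × 1.29 × 2.67 = 1.72215 m².
Resultant F = γ·h_c·A = 8.0442 × 4.045 × 1.72215 = 56.0367 kN.
I_c = b·h³/36 = 1.29 × 2.67³/36 = 0.682058 m⁴.
Centre of pressure: y_p = y_c + I_c/(y_c·A) = 8.09 + 0.682058/(8.09 × 1.72215) = 8.09 + 0.0489555 = 8.13896 m along the plane.
The resultant acts 0.89 + 0.0489555 = 0.938956 m (along the plate) below the hinge at the top edge, so the moment about the hinge is M = F × 0.938956 = 56.0367 × 0.938956 = 52.616 kN·m.
A normal force at the bottom, 2.67 m from the hinge, must supply this moment: P = 52.616/2.67 = 19.7064 kN.

P ≈ 19.7 kN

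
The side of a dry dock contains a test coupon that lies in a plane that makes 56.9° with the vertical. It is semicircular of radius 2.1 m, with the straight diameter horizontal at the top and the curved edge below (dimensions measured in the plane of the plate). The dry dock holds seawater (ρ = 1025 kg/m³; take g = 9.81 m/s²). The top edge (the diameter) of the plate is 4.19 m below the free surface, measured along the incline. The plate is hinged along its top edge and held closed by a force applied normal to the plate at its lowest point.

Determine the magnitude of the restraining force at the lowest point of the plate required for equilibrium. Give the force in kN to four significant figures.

P ≈ 87.61 kN

γ = ρg = 1025 × 9.81 / 1000 = 10.05525 kN/m³.
The plate makes 56.9° with the vertical, i.e. θ = 90° − 56.9° = 33.1° to the horizontal. Measuring y along the incline from the free-surface line, vertical depth h = y·sinθ with sinθ = 0.546102.
The centroid of a semicircle lies 4r/(3π) = 0.891268 m from the diameter, here below the top edge, so y_c = 4.19 + 0.891268 = 5.08127 m and h_c = 5.08127 × 0.546102 = 2.77489 m.
A = πr²/2 = π × 2.1²/2 = 6.92721 m².
Resultant F = γ·h_c·A = 10.05525 × 2.77489 × 6.92721 = 193.284 kN.
I_c = (π/8 − 8/(9π))·r⁴ = 0.109757 × 2.1⁴ = 2.13457 m⁴.
Centre of pressure: y_p = y_c + I_c/(y_c·A) = 5.08127 + 2.13457/(5.08127 × 6.92721) = 5.08127 + 0.0606429 = 5.14191 m along the plane.
The resultant acts 0.891268 + 0.0606429 = 0.951911 m (along the plate) below the hinge at the top edge, so the moment about the hinge is M = F × 0.951911 = 193.284 × 0.951911 = 183.989 kN·m.
A normal force at the bottom, 2.1 m from the hinge, must supply this moment: P = 183.989/2.1 = 87.6138 kN.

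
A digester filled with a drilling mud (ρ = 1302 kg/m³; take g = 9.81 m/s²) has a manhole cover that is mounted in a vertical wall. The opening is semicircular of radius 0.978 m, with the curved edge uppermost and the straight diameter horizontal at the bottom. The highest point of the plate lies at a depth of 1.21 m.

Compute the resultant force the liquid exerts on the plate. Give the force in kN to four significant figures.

γ = ρg = 1302 × 9.81 / 1000 = 12.77262 kN/m³.
The centroid lies 4r/(3π) = 0.415076 m above the diameter, so r − 4r/(3π) = 0.978 − 0.415076 = 0.562924 m below the topmost point, so the centroid depth is h_c = 1.21 + 0.562924 = 1.77292 m.
A = πr²/2 = π × 0.978²/2 = 1.50244 m².
Resultant F = γ·h_c·A = 12.77262 × 1.77292 × 1.50244 = 34.0225 kN.

F ≈ 34.02 kN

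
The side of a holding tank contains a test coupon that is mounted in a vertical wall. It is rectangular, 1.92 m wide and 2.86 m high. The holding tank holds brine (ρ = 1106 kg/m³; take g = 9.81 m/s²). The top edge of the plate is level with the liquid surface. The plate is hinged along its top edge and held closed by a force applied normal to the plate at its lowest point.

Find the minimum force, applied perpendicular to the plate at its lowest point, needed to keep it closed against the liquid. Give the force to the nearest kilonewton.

P ≈ 57 kN

γ = ρg = 1106 × 9.81 / 1000 = 10.84986 kN/m³.
The centroid lies 2.86/2 = 1.43 m below the top edge, so the centroid depth is h_c = 1.43 m.
A = 1.92 × 2.86 = 5.4912 m².
Resultant F = γ·h_c·A = 10.84986 × 1.43 × 5.4912 = 85.1976 kN.
I_c = b·h³/12 = 1.92 × 2.86³/12 = 3.74298 m⁴.
Centre of pressure: y_p = y_c + I_c/(y_c·A) = 1.43 + 3.74298/(1.43 × 5.4912) = 1.43 + 0.476666 = 1.90667 m along the plane.
The resultant acts 1.43 + 0.476666 = 1.90667 m (along the plate) below the hinge at the top edge, so the moment about the hinge is M = F × 1.90667 = 85.1976 × 1.90667 = 162.444 kN·m.
A normal force at the bottom, 2.86 m from the hinge, must supply this moment: P = 162.444/2.86 = 56.7986 kN.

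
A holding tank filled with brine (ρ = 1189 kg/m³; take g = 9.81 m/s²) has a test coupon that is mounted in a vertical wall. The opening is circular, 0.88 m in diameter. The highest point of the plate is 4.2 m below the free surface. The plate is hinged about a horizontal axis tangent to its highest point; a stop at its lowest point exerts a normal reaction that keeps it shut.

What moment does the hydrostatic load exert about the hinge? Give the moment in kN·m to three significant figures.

M ≈ 14.8 kN·m

γ = ρg = 1189 × 9.81 / 1000 = 11.66409 kN/m³.
The centroid is at the centre, 0.44 m below the top of the plate, so the centroid depth is h_c = 4.2 + 0.44 = 4.64 m.
A = π(0.44)² = 0.608212 m².
Resultant F = γ·h_c·A = 11.66409 × 4.64 × 0.608212 = 32.9173 kN.
I_c = πr⁴/4 = π × 0.44⁴/4 = 0.0294375 m⁴.
Centre of pressure: y_p = y_c + I_c/(y_c·A) = 4.64 + 0.0294375/(4.64 × 0.608212) = 4.64 + 0.010431 = 4.65043 m along the plane.
The resultant acts 0.44 + 0.010431 = 0.450431 m (along the plate) below the hinge at the top edge, so the moment about the hinge is M = F × 0.450431 = 32.9173 × 0.450431 = 14.827 kN·m.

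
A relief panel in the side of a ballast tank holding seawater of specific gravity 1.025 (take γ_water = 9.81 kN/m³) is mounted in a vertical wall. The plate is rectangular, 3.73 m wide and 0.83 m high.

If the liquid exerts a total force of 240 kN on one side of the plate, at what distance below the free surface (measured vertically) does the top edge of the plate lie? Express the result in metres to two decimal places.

γ = 1.025 × 9.81 = 10.05525 kN/m³.
A = 3.73 × 0.83 = 3.0959 m².
From F = γ·h_c·A, the centroid depth is h_c = 240/(10.05525 × 3.0959) = 7.70959 m.
The centroid lies 0.83/2 = 0.415 m below the top edge, so the top edge sits at h_top = 7.70959 − 0.415 = 7.29459 m below the surface.

d_top ≈ 7.29 m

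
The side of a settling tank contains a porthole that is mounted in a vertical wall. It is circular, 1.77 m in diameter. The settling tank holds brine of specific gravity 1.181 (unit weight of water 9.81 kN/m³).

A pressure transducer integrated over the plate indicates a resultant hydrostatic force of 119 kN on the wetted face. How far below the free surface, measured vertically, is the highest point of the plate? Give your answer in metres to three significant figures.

γ = 1.181 × 9.81 = 11.58561 kN/m³.
A = π(0.885)² = 2.46057 m².
From F = γ·h_c·A, the centroid depth is h_c = 119/(11.58561 × 2.46057) = 4.17438 m.
The centroid is at the centre, 0.885 m below the top of the plate, so the highest point sits at h_top = 4.17438 − 0.885 = 3.28938 m below the surface.

d_top ≈ 3.29 m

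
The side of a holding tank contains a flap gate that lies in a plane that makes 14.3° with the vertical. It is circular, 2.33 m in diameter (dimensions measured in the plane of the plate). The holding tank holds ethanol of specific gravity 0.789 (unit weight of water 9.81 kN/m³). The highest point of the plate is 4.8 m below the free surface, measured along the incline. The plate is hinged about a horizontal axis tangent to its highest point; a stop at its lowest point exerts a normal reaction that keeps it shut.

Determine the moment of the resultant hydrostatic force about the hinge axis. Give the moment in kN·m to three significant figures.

M ≈ 233 kN·m

γ = 0.789 × 9.81 = 7.74009 kN/m³.
The plate makes 14.3° with the vertical, i.e. θ = 90° − 14.3° = 75.7° to the horizontal. Measuring y along the incline from the free-surface line, vertical depth h = y·sinθ with sinθ = 0.969016.
The centroid is at the centre, 1.165 m below the top of the plate, so y_c = 4.8 + 1.165 = 5.965 m and h_c = 5.965 × 0.969016 = 5.78018 m.
A = π(1.165)² = 4.26385 m².
Resultant F = γ·h_c·A = 7.74009 × 5.78018 × 4.26385 = 190.761 kN.
I_c = πr⁴/4 = π × 1.165⁴/4 = 1.44675 m⁴.
Centre of pressure: y_p = y_c + I_c/(y_c·A) = 5.965 + 1.44675/(5.965 × 4.26385) = 5.965 + 0.0568828 = 6.02188 m along the plane.
The resultant acts 1.165 + 0.0568828 = 1.22188 m (along the plate) below the hinge at the top edge, so the moment about the hinge is M = F × 1.22188 = 190.761 × 1.22188 = 233.087 kN·m.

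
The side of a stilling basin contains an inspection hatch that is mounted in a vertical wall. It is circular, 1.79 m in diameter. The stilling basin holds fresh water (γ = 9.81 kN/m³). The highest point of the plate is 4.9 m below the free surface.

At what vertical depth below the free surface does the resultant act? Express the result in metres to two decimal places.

γ = 9.81 kN/m³.
The centroid is at the centre, 0.895 m below the top of the plate, so the centroid depth is h_c = 4.9 + 0.895 = 5.795 m.
A = π(0.895)² = 2.51649 m².
Resultant F = γ·h_c·A = 9.81 × 5.795 × 2.51649 = 143.06 kN.
I_c = πr⁴/4 = π × 0.895⁴/4 = 0.503944 m⁴.
Centre of pressure: y_p = y_c + I_c/(y_c·A) = 5.795 + 0.503944/(5.795 × 2.51649) = 5.795 + 0.0345568 = 5.82956 m along the plane.

h_p = 5.83 m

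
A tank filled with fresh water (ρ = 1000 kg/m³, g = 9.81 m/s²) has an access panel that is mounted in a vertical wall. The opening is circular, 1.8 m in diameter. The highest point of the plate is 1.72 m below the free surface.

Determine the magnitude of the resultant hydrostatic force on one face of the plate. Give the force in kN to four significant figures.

γ = ρg = 1000 × 9.81 = 9810 N/m³ = 9.81 kN/m³.
The centroid is at the centre, 0.9 m below the top of the plate, so the centroid depth is h_c = 1.72 + 0.9 = 2.62 m.
A = π(0.9)² = 2.54469 m².
Resultant F = γ·h_c·A = 9.81 × 2.62 × 2.54469 = 65.4041 kN.

F ≈ 65.40 kN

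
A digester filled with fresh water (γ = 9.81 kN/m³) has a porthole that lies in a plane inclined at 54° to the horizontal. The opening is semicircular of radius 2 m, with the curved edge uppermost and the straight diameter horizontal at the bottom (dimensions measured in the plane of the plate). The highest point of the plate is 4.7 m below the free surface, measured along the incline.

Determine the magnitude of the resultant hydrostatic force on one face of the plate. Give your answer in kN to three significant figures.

γ = 9.81 kN/m³.
Let θ = 54° be the plate's angle to the horizontal; measure y along the incline from where the plane meets the free surface. Vertical depth h = y·sinθ with sinθ = 0.809017.
The centroid lies 4r/(3π) = 0.848826 m above the diameter, so r − 4r/(3π) = 2 − 0.848826 = 1.15117 m below the topmost point, so y_c = 4.7 + 1.15117 = 5.85117 m and h_c = 5.85117 × 0.809017 = 4.7337 m.
A = πr²/2 = π × 2²/2 = 6.28319 m².
Resultant F = γ·h_c·A = 9.81 × 4.7337 × 6.28319 = 291.776 kN.

F ≈ 292 kN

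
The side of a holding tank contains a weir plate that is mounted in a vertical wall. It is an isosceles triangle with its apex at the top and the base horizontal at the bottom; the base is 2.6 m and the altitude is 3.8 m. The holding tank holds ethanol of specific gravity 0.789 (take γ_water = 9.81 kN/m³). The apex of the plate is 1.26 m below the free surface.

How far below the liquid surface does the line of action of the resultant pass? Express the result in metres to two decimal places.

γ = 0.789 × 9.81 = 7.74009 kN/m³.
With the apex up, the centroid sits 2h/3 = 2 × 3.8/3 = 2.53333 m below the apex, so the centroid depth is h_c = 1.26 + 2.53333 = 3.79333 m.
A = ½ × 2.6 × 3.8 = 4.94 m².
Resultant F = γ·h_c·A = 7.74009 × 3.79333 × 4.94 = 145.042 kN.
I_c = b·h³/36 = 2.6 × 3.8³/36 = 3.96298 m⁴.
Centre of pressure: y_p = y_c + I_c/(y_c·A) = 3.79333 + 3.96298/(3.79333 × 4.94) = 3.79333 + 0.211482 = 4.00481 m along the plane.

h_p = 4.00 m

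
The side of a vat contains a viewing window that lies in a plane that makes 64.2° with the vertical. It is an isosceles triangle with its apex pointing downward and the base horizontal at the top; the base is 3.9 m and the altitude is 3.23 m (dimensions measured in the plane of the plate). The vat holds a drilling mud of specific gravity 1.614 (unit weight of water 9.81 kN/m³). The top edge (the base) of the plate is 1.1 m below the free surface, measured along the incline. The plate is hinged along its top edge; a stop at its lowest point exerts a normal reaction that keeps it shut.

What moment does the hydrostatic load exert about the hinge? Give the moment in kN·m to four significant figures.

M ≈ 126.9 kN·m

γ = 1.614 × 9.81 = 15.83334 kN/m³.
The plate makes 64.2° with the vertical, i.e. θ = 90° − 64.2° = 25.8° to the horizontal. Measuring y along the incline from the free-surface line, vertical depth h = y·sinθ with sinθ = 0.435231.
With the apex down, the centroid sits h/3 = 3.23/3 = 1.07667 m below the base (the top edge), so y_c = 1.1 + 1.07667 = 2.17667 m and h_c = 2.17667 × 0.435231 = 0.947354 m.
A = ½ × 3.9 × 3.23 = 6.2985 m².
Resultant F = γ·h_c·A = 15.83334 × 0.947354 × 6.2985 = 94.4761 kN.
I_c = b·h³/36 = 3.9 × 3.23³/36 = 3.65065 m⁴.
Centre of pressure: y_p = y_c + I_c/(y_c·A) = 2.17667 + 3.65065/(2.17667 × 6.2985) = 2.17667 + 0.266281 = 2.44295 m along the plane.
The resultant acts 1.07667 + 0.266281 = 1.34295 m (along the plate) below the hinge at the top edge, so the moment about the hinge is M = F × 1.34295 = 94.4761 × 1.34295 = 126.877 kN·m.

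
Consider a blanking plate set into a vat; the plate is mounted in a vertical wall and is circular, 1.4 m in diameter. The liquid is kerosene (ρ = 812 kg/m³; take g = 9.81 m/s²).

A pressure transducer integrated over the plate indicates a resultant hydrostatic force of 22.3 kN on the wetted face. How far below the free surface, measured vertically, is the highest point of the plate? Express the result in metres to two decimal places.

d_top ≈ 1.12 m

γ = ρg = 812 × 9.81 / 1000 = 7.96572 kN/m³.
A = π(0.7)² = 1.53938 m².
From F = γ·h_c·A, the centroid depth is h_c = 22.3/(7.96572 × 1.53938) = 1.81859 m.
The centroid is at the centre, 0.7 m below the top of the plate, so the highest point sits at h_top = 1.81859 − 0.7 = 1.11859 m below the surface.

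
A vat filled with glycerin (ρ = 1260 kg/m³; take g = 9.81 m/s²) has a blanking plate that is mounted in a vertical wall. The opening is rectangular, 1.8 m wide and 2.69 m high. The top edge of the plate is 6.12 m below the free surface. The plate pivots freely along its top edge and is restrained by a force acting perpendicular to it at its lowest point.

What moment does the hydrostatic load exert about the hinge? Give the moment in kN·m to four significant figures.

γ = ρg = 1260 × 9.81 / 1000 = 12.3606 kN/m³.
The centroid lies 2.69/2 = 1.345 m below the top edge, so the centroid depth is h_c = 6.12 + 1.345 = 7.465 m.
A = 1.8 × 2.69 = 4.842 m².
Resultant F = γ·h_c·A = 12.3606 × 7.465 × 4.842 = 446.78 kN.
I_c = b·h³/12 = 1.8 × 2.69³/12 = 2.91977 m⁴.
Centre of pressure: y_p = y_c + I_c/(y_c·A) = 7.465 + 2.91977/(7.465 × 4.842) = 7.465 + 0.0807782 = 7.54578 m along the plane.
The resultant acts 1.345 + 0.0807782 = 1.42578 m (along the plate) below the hinge at the top edge, so the moment about the hinge is M = F × 1.42578 = 446.78 × 1.42578 = 637.01 kN·m.

M ≈ 637.0 kN·m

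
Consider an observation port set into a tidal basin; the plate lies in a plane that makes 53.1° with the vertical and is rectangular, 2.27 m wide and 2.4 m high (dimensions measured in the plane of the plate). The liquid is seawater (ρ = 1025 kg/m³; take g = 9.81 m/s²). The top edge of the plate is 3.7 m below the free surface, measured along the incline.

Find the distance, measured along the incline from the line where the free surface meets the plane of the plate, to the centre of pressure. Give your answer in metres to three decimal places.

γ = ρg = 1025 × 9.81 / 1000 = 10.05525 kN/m³.
The plate makes 53.1° with the vertical, i.e. θ = 90° − 53.1° = 36.9° to the horizontal. Measuring y along the incline from the free-surface line, vertical depth h = y·sinθ with sinθ = 0.600420.
The centroid lies 2.4/2 = 1.2 m below the top edge, so y_c = 3.7 + 1.2 = 4.9 m and h_c = 4.9 × 0.600420 = 2.94206 m.
A = 2.27 × 2.4 = 5.448 m².
Resultant F = γ·h_c·A = 10.05525 × 2.94206 × 5.448 = 161.169 kN.
I_c = b·h³/12 = 2.27 × 2.4³/12 = 2.61504 m⁴.
Centre of pressure: y_p = y_c + I_c/(y_c·A) = 4.9 + 2.61504/(4.9 × 5.448) = 4.9 + 0.0979592 = 4.99796 m along the plane.

y_p = 4.998 m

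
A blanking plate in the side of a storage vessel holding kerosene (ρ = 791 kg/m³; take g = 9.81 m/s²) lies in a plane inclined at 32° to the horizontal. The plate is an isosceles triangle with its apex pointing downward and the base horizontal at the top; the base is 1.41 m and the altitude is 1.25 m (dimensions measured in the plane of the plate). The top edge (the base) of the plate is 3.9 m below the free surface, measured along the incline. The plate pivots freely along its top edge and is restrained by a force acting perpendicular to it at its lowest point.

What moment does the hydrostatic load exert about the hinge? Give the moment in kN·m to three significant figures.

M ≈ 6.83 kN·m

γ = ρg = 791 × 9.81 / 1000 = 7.75971 kN/m³.
Let θ = 32° be the plate's angle to the horizontal; measure y along the incline from where the plane meets the free surface. Vertical depth h = y·sinθ with sinθ = 0.529919.
With the apex down, the centroid sits h/3 = 1.25/3 = 0.416667 m below the base (the top edge), so y_c = 3.9 + 0.416667 = 4.31667 m and h_c = 4.31667 × 0.529919 = 2.28749 m.
A = ½ × 1.41 × 1.25 = 0.88125 m².
Resultant F = γ·h_c·A = 7.75971 × 2.28749 × 0.88125 = 15.6424 kN.
I_c = b·h³/36 = 1.41 × 1.25³/36 = 0.0764974 m⁴.
Centre of pressure: y_p = y_c + I_c/(y_c·A) = 4.31667 + 0.0764974/(4.31667 × 0.88125) = 4.31667 + 0.0201094 = 4.33678 m along the plane.
The resultant acts 0.416667 + 0.0201094 = 0.436776 m (along the plate) below the hinge at the top edge, so the moment about the hinge is M = F × 0.436776 = 15.6424 × 0.436776 = 6.83222 kN·m.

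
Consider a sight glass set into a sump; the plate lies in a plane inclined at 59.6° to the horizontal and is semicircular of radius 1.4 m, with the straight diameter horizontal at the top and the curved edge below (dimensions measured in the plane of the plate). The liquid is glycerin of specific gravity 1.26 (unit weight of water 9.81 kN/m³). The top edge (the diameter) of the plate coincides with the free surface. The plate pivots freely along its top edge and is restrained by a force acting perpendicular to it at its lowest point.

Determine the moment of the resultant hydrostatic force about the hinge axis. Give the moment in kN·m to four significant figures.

M ≈ 16.08 kN·m

γ = 1.26 × 9.81 = 12.3606 kN/m³.
Let θ = 59.6° be the plate's angle to the horizontal; measure y along the incline from where the plane meets the free surface. Vertical depth h = y·sinθ with sinθ = 0.862514.
The centroid of a semicircle lies 4r/(3π) = 0.594178 m from the diameter, here below the top edge, so y_c = 0.594178 m and h_c = 0.594178 × 0.862514 = 0.512487 m.
A = πr²/2 = π × 1.4²/2 = 3.07876 m².
Resultant F = γ·h_c·A = 12.3606 × 0.512487 × 3.07876 = 19.5029 kN.
I_c = (π/8 − 8/(9π))·r⁴ = 0.109757 × 1.4⁴ = 0.421642 m⁴.
Centre of pressure: y_p = y_c + I_c/(y_c·A) = 0.594178 + 0.421642/(0.594178 × 3.07876) = 0.594178 + 0.23049 = 0.824668 m along the plane.
The resultant acts 0.594178 + 0.23049 = 0.824668 m (along the plate) below the hinge at the top edge, so the moment about the hinge is M = F × 0.824668 = 19.5029 × 0.824668 = 16.0834 kN·m.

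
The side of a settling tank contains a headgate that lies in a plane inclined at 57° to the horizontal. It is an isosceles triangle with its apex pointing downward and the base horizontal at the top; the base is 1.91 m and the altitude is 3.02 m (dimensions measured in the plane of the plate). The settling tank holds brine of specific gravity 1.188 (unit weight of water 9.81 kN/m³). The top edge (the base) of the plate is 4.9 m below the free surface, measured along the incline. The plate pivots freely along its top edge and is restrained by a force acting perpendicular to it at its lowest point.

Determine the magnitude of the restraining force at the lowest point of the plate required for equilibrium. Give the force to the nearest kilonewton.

P ≈ 60 kN

γ = 1.188 × 9.81 = 11.65428 kN/m³.
Let θ = 57° be the plate's angle to the horizontal; measure y along the incline from where the plane meets the free surface. Vertical depth h = y·sinθ with sinθ = 0.838671.
With the apex down, the centroid sits h/3 = 3.02/3 = 1.00667 m below the base (the top edge), so y_c = 4.9 + 1.00667 = 5.90667 m and h_c = 5.90667 × 0.838671 = 4.95375 m.
A = ½ × 1.91 × 3.02 = 2.8841 m².
Resultant F = γ·h_c·A = 11.65428 × 4.95375 × 2.8841 = 166.506 kN.
I_c = b·h³/36 = 1.91 × 3.02³/36 = 1.46134 m⁴.
Centre of pressure: y_p = y_c + I_c/(y_c·A) = 5.90667 + 1.46134/(5.90667 × 2.8841) = 5.90667 + 0.0857824 = 5.99245 m along the plane.
The resultant acts 1.00667 + 0.0857824 = 1.09245 m (along the plate) below the hinge at the top edge, so the moment about the hinge is M = F × 1.09245 = 166.506 × 1.09245 = 181.899 kN·m.
A normal force at the bottom, 3.02 m from the hinge, must supply this moment: P = 181.899/3.02 = 60.2315 kN.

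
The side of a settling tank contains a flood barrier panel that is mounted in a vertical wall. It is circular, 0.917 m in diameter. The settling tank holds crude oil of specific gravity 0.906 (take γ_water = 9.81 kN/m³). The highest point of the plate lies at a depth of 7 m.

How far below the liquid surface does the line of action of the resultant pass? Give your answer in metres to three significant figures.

h_p = 7.47 m

γ = 0.906 × 9.81 = 8.88786 kN/m³.
The centroid is at the centre, 0.4585 m below the top of the plate, so the centroid depth is h_c = 7 + 0.4585 = 7.4585 m.
A = π(0.4585)² = 0.660433 m².
Resultant F = γ·h_c·A = 8.88786 × 7.4585 × 0.660433 = 43.7802 kN.
I_c = πr⁴/4 = π × 0.4585⁴/4 = 0.0347094 m⁴.
Centre of pressure: y_p = y_c + I_c/(y_c·A) = 7.4585 + 0.0347094/(7.4585 × 0.660433) = 7.4585 + 0.00704639 = 7.46555 m along the plane.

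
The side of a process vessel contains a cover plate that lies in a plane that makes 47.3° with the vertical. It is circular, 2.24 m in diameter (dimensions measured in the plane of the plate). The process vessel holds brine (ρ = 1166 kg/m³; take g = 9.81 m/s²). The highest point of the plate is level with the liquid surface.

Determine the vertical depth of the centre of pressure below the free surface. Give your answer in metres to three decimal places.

h_p = 0.949 m

γ = ρg = 1166 × 9.81 / 1000 = 11.43846 kN/m³.
The plate makes 47.3° with the vertical, i.e. θ = 90° − 47.3° = 42.7° to the horizontal. Measuring y along the incline from the free-surface line, vertical depth h = y·sinθ with sinθ = 0.678160.
The centroid is at the centre, 1.12 m below the top of the plate, so y_c = 1.12 m and h_c = 1.12 × 0.678160 = 0.759539 m.
A = π(1.12)² = 3.94081 m².
Resultant F = γ·h_c·A = 11.43846 × 0.759539 × 3.94081 = 34.2376 kN.
I_c = πr⁴/4 = π × 1.12⁴/4 = 1.23584 m⁴.
Centre of pressure: y_p = y_c + I_c/(y_c·A) = 1.12 + 1.23584/(1.12 × 3.94081) = 1.12 + 0.28 = 1.4 m along the plane.
Vertically, h_p = y_p·sinθ = 1.4 × 0.678160 = 0.949424 m.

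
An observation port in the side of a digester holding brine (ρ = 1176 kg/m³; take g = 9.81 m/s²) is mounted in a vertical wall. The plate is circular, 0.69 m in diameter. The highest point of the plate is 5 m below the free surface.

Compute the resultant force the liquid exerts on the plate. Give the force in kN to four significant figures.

γ = ρg = 1176 × 9.81 / 1000 = 11.53656 kN/m³.
The centroid is at the centre, 0.345 m below the top of the plate, so the centroid depth is h_c = 5 + 0.345 = 5.345 m.
A = π(0.345)² = 0.373928 m².
Resultant F = γ·h_c·A = 11.53656 × 5.345 × 0.373928 = 23.0575 kN.

F ≈ 23.06 kN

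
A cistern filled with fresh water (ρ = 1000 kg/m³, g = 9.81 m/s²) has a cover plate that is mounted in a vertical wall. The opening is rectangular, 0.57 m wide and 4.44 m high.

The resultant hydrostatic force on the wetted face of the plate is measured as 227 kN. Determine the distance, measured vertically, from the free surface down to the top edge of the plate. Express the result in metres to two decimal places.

γ = ρg = 1000 × 9.81 = 9810 N/m³ = 9.81 kN/m³.
A = 0.57 × 4.44 = 2.5308 m².
From F = γ·h_c·A, the centroid depth is h_c = 227/(9.81 × 2.5308) = 9.14322 m.
The centroid lies 4.44/2 = 2.22 m below the top edge, so the top edge sits at h_top = 9.14322 − 2.22 = 6.92322 m below the surface.

d_top ≈ 6.92 m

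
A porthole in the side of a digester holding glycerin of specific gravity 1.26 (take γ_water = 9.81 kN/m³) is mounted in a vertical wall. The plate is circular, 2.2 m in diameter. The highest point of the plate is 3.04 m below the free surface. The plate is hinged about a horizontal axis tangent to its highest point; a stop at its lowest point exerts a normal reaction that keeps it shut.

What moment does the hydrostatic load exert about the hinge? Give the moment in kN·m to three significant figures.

M ≈ 228 kN·m

γ = 1.26 × 9.81 = 12.3606 kN/m³.
The centroid is at the centre, 1.1 m below the top of the plate, so the centroid depth is h_c = 3.04 + 1.1 = 4.14 m.
A = π(1.1)² = 3.80133 m².
Resultant F = γ·h_c·A = 12.3606 × 4.14 × 3.80133 = 194.525 kN.
I_c = πr⁴/4 = π × 1.1⁴/4 = 1.1499 m⁴.
Centre of pressure: y_p = y_c + I_c/(y_c·A) = 4.14 + 1.1499/(4.14 × 3.80133) = 4.14 + 0.0730675 = 4.21307 m along the plane.
The resultant acts 1.1 + 0.0730675 = 1.17307 m (along the plate) below the hinge at the top edge, so the moment about the hinge is M = F × 1.17307 = 194.525 × 1.17307 = 228.191 kN·m.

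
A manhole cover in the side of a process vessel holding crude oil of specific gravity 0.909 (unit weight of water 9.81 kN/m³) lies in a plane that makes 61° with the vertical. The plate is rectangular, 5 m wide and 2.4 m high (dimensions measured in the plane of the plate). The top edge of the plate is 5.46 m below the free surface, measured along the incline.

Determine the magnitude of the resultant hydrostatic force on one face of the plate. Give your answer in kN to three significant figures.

F ≈ 346 kN

γ = 0.909 × 9.81 = 8.91729 kN/m³.
The plate makes 61° with the vertical, i.e. θ = 90° − 61° = 29° to the horizontal. Measuring y along the incline from the free-surface line, vertical depth h = y·sinθ with sinθ = 0.484810.
The centroid lies 2.4/2 = 1.2 m below the top edge, so y_c = 5.46 + 1.2 = 6.66 m and h_c = 6.66 × 0.484810 = 3.22883 m.
A = 5 × 2.4 = 12 m².
Resultant F = γ·h_c·A = 8.91729 × 3.22883 × 12 = 345.509 kN.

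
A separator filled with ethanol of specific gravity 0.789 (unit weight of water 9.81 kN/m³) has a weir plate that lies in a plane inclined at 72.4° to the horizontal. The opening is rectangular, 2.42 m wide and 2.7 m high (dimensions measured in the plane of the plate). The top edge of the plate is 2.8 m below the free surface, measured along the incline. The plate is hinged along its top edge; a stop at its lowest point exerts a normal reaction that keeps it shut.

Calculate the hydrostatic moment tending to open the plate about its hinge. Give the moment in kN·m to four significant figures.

M ≈ 299.4 kN·m

γ = 0.789 × 9.81 = 7.74009 kN/m³.
Let θ = 72.4° be the plate's angle to the horizontal; measure y along the incline from where the plane meets the free surface. Vertical depth h = y·sinθ with sinθ = 0.953191.
The centroid lies 2.7/2 = 1.35 m below the top edge, so y_c = 2.8 + 1.35 = 4.15 m and h_c = 4.15 × 0.953191 = 3.95574 m.
A = 2.42 × 2.7 = 6.534 m².
Resultant F = γ·h_c·A = 7.74009 × 3.95574 × 6.534 = 200.057 kN.
I_c = b·h³/12 = 2.42 × 2.7³/12 = 3.96941 m⁴.
Centre of pressure: y_p = y_c + I_c/(y_c·A) = 4.15 + 3.96941/(4.15 × 6.534) = 4.15 + 0.146386 = 4.29639 m along the plane.
The resultant acts 1.35 + 0.146386 = 1.49639 m (along the plate) below the hinge at the top edge, so the moment about the hinge is M = F × 1.49639 = 200.057 × 1.49639 = 299.363 kN·m.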